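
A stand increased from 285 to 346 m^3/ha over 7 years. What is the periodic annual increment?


PAI = (V2 - V1) / period = (346 - 285) / 7 = 61 / 7 = 8.7143 ≈ 8.71 m^3/ha/yr

8.71 m^3/ha/yr


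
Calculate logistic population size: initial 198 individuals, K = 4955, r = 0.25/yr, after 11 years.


(K - N0)/N0 = (4955 - 198)/198 = 4757/198 = 24.0253
r*t = 0.25 * 11 = 2.75; exp(-2.75) = 0.0639279
24.0253 * 0.0639279 = 1.53589
1 + 1.53589 = 2.53589
N = 4955 / 2.53589 = 1953.95 ≈ 1954

1954


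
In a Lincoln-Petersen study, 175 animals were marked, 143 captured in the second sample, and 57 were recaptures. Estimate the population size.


N = M * C / R = 175 * 143 / 57 = 25025 / 57 = 439.04 ≈ 439

439 individuals


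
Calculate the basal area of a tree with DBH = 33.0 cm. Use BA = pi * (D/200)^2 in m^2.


D/200 = 33.0/200 = 0.165 m
(D/200)^2 = 0.165^2 = 0.027225
BA = 3.141593 * 0.027225 = 0.0855299 ≈ 0.0855 m^2

0.0855 m^2


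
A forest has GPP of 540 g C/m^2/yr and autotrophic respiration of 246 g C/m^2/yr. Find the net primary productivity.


NPP = GPP - Ra = 540 - 246 = 294 g C/m^2/yr

294 g C/m^2/yr


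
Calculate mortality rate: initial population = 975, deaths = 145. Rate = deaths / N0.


Mortality rate = 145 / 975 = 0.148718 ≈ 0.1487

0.1487


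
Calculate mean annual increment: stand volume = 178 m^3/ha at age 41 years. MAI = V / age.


MAI = 178 / 41 = 4.3415 ≈ 4.34 m^3/ha/yr

4.34 m^3/ha/yr


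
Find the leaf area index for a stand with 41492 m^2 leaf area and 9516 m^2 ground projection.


LAI = 41492 / 9516 = 4.3602 ≈ 4.36

4.36


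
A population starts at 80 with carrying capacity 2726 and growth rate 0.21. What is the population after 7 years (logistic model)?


(K - N0)/N0 = (2726 - 80)/80 = 2646/80 = 33.0750
r*t = 0.21 * 7 = 1.47; exp(-1.47) = 0.229925
33.0750 * 0.229925 = 7.60477
1 + 7.60477 = 8.60477
N = 2726 / 8.60477 = 316.801 ≈ 317

317


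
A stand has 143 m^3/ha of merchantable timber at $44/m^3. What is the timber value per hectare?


Value = 143 * 44 = $6292/ha

$6292/ha


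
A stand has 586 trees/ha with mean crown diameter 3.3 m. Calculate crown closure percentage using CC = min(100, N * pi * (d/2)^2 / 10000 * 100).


(d/2)^2 = (3.3/2)^2 = 1.65^2 = 2.7225
Crown area = 3.141593 * 2.7225 = 8.55299 m^2
N * area / 10000 * 100 = 586 * 8.55299 / 10000 * 100 = 50.1205
CC = min(100, 50.1205) = 50.1205 ≈ 50.1%

50.1%


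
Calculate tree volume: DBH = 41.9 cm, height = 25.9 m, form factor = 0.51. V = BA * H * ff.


(D/200)^2 = (41.9/200)^2 = 0.2095^2 = 0.04389025
BA = 3.141593 * 0.04389025 = 0.137885 m^2
V = 0.137885 * 25.9 * 0.51 = 1.82132 ≈ 1.821 m^3

1.821 m^3


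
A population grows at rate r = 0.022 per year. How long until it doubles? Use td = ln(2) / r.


td = ln(2) / 0.022 = 0.693147 / 0.022 = 31.5067 ≈ 31.5 years

31.5 years


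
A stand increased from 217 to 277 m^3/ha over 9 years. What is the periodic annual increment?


PAI = (V2 - V1) / period = (277 - 217) / 9 = 60 / 9 = 6.6667 ≈ 6.67 m^3/ha/yr

6.67 m^3/ha/yr


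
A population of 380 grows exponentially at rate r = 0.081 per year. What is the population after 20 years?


r*t = 0.081 * 20 = 1.62
exp(1.62) = 5.05309
N = 380 * 5.05309 = 1920.17 ≈ 1920

1920


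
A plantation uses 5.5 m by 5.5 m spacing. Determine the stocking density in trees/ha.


N = 10000 / 5.5^2 = 10000 / 30.25 = 330.579 ≈ 331 trees/ha

331 trees/ha


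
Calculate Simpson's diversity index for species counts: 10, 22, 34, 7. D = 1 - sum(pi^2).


Total N = 10 + 22 + 34 + 7 = 73
Per-species terms:
  p = 10/73 = 0.136986; p^2 = 0.136986^2 = 0.018765
  p = 22/73 = 0.301370; p^2 = 0.301370^2 = 0.090824
  p = 34/73 = 0.465753; p^2 = 0.465753^2 = 0.216926
  p = 7/73 = 0.095890; p^2 = 0.095890^2 = 0.009195
sum(p^2) = 0.018765 + 0.090824 + 0.216926 + 0.009195 = 0.335710
D = 1 - 0.335710 = 0.664290 ≈ 0.6643

0.6643


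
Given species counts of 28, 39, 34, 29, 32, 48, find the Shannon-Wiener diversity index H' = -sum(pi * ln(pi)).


Total N = 28 + 39 + 34 + 29 + 32 + 48 = 210
Per-species terms:
  p = 28/210 = 0.133333; ln(p) = -2.014906; p*ln(p) = 0.133333 * (-2.014906) = -0.268653
  p = 39/210 = 0.185714; ln(p) = -1.683547; p*ln(p) = 0.185714 * (-1.683547) = -0.312658
  p = 34/210 = 0.161905; ln(p) = -1.820746; p*ln(p) = 0.161905 * (-1.820746) = -0.294788
  p = 29/210 = 0.138095; ln(p) = -1.979813; p*ln(p) = 0.138095 * (-1.979813) = -0.273402
  p = 32/210 = 0.152381; ln(p) = -1.881371; p*ln(p) = 0.152381 * (-1.881371) = -0.286685
  p = 48/210 = 0.228571; ln(p) = -1.475908; p*ln(p) = 0.228571 * (-1.475908) = -0.337350
sum(p*ln(p)) = (-0.268653) + (-0.312658) + (-0.294788) + (-0.273402) + (-0.286685) + (-0.337350) = -1.773536
H' = -(-1.773536) = 1.773536 ≈ 1.7735

1.7735


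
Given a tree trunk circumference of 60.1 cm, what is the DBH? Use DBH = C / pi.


DBH = C / pi = 60.1 / 3.141593 = 19.1304 ≈ 19.13 cm

19.13 cm


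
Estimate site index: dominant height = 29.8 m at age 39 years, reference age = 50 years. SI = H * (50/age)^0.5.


50/39 = 1.28205
(1.28205)^0.5 = 1.13228
SI = 29.8 * 1.13228 = 33.7419 ≈ 33.7 m

33.7 m


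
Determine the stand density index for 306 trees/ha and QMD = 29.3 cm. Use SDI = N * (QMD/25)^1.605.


QMD/25 = 29.3/25 = 1.172
(1.172)^1.605 = exp(1.605 * ln(1.172)) = exp(1.605 * 0.158712) = exp(0.254733) = 1.29012
SDI = 306 * 1.29012 = 394.777 ≈ 395

395


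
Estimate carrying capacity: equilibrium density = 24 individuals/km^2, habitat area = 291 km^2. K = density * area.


K = 24 * 291 = 6984 individuals

6984 individuals


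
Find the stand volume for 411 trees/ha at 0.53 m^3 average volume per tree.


V_stand = 411 * 0.53 = 217.83 ≈ 217.8 m^3/ha

217.8 m^3/ha


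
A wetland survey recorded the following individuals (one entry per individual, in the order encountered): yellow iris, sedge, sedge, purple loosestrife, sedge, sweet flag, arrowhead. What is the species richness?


Total individuals logged = 7
Distinct species (count of individuals): yellow iris (1), sedge (3), purple loosestrife (1), sweet flag (1), arrowhead (1)
Species richness = number of distinct species = 5

5


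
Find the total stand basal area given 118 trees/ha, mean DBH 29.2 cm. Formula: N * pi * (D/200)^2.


(D/200)^2 = (29.2/200)^2 = 0.146^2 = 0.021316
Individual BA = 3.141593 * 0.021316 = 0.0669662 m^2
Stand BA = 118 * 0.0669662 = 7.90201 ≈ 7.90 m^2/ha

7.90 m^2/ha


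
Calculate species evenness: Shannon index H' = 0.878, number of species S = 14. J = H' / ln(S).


ln(14) = 2.63906
J = H' / ln(S) = 0.878 / 2.63906 = 0.332694 ≈ 0.3327

0.3327


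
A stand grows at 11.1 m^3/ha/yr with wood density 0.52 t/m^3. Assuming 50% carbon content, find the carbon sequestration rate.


C = 11.1 * 0.52 * 0.5 = 2.886 ≈ 2.89 t C/ha/yr

2.89 t C/ha/yr


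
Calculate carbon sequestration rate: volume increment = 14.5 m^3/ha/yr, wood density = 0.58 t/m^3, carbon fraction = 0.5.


C = 14.5 * 0.58 * 0.5 = 4.205 ≈ 4.21 t C/ha/yr

4.21 t C/ha/yr


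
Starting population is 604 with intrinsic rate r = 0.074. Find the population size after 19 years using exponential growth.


r*t = 0.074 * 19 = 1.406
exp(1.406) = 4.07960
N = 604 * 4.07960 = 2464.08 ≈ 2464

2464


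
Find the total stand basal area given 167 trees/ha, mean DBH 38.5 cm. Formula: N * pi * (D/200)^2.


(D/200)^2 = (38.5/200)^2 = 0.1925^2 = 0.03705625
Individual BA = 3.141593 * 0.03705625 = 0.116416 m^2
Stand BA = 167 * 0.116416 = 19.4415 ≈ 19.44 m^2/ha

19.44 m^2/ha


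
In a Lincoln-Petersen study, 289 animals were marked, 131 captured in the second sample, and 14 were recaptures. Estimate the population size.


N = M * C / R = 289 * 131 / 14 = 37859 / 14 = 2704.21 ≈ 2704

2704 individuals


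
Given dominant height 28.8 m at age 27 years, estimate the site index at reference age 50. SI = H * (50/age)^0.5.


50/27 = 1.85185
(1.85185)^0.5 = 1.36083
SI = 28.8 * 1.36083 = 39.1919 ≈ 39.2 m

39.2 m


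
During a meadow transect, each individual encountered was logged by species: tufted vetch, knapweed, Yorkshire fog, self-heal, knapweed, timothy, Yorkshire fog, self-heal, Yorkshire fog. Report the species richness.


Total individuals logged = 9
Distinct species (count of individuals): tufted vetch (1), knapweed (2), Yorkshire fog (3), self-heal (2), timothy (1)
Species richness = number of distinct species = 5

5


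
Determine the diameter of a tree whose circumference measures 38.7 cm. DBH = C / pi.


DBH = C / pi = 38.7 / 3.141593 = 12.3186 ≈ 12.32 cm

12.32 cm


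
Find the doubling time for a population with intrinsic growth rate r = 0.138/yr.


td = ln(2) / 0.138 = 0.693147 / 0.138 = 5.02280 ≈ 5.0 years

5.0 years


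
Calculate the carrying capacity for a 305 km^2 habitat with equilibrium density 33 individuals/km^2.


K = 33 * 305 = 10065 individuals

10065 individuals


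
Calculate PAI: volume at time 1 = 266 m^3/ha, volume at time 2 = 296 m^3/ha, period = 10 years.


PAI = (V2 - V1) / period = (296 - 266) / 10 = 30 / 10 = 3.00 m^3/ha/yr

3.00 m^3/ha/yr


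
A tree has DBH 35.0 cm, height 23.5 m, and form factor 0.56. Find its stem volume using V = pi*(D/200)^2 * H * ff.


(D/200)^2 = (35.0/200)^2 = 0.175^2 = 0.030625
BA = 3.141593 * 0.030625 = 0.0962113 m^2
V = 0.0962113 * 23.5 * 0.56 = 1.26614 ≈ 1.266 m^3

1.266 m^3


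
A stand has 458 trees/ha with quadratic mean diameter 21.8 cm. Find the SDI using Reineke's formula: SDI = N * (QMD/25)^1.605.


QMD/25 = 21.8/25 = 0.872
(0.872)^1.605 = exp(1.605 * ln(0.872)) = exp(1.605 * (-0.136966)) = exp(-0.219830) = 0.802655
SDI = 458 * 0.802655 = 367.616 ≈ 368

368


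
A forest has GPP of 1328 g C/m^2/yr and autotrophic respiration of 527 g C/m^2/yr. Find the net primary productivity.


NPP = GPP - Ra = 1328 - 527 = 801 g C/m^2/yr

801 g C/m^2/yr


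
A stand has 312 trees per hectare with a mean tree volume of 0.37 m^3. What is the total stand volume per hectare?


V_stand = 312 * 0.37 = 115.44 ≈ 115.4 m^3/ha

115.4 m^3/ha


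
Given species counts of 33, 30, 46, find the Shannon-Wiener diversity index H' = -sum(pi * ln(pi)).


Total N = 33 + 30 + 46 = 109
Per-species terms:
  p = 33/109 = 0.302752; ln(p) = -1.194841; p*ln(p) = 0.302752 * (-1.194841) = -0.361741
  p = 30/109 = 0.275229; ln(p) = -1.290152; p*ln(p) = 0.275229 * (-1.290152) = -0.355087
  p = 46/109 = 0.422018; ln(p) = -0.862707; p*ln(p) = 0.422018 * (-0.862707) = -0.364078
sum(p*ln(p)) = (-0.361741) + (-0.355087) + (-0.364078) = -1.080906
H' = -(-1.080906) = 1.080906 ≈ 1.0809

1.0809


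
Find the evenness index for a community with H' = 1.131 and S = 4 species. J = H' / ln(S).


ln(4) = 1.38629
J = H' / ln(S) = 1.131 / 1.38629 = 0.815847 ≈ 0.8158

0.8158


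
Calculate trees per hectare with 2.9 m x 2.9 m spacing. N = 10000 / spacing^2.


N = 10000 / 2.9^2 = 10000 / 8.41 = 1189.06 ≈ 1189 trees/ha

1189 trees/ha


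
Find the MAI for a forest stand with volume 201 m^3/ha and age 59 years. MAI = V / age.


MAI = 201 / 59 = 3.4068 ≈ 3.41 m^3/ha/yr

3.41 m^3/ha/yr


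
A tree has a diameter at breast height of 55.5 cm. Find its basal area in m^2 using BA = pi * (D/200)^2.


D/200 = 55.5/200 = 0.2775 m
(D/200)^2 = 0.2775^2 = 0.07700625
BA = 3.141593 * 0.07700625 = 0.241922 ≈ 0.2419 m^2

0.2419 m^2


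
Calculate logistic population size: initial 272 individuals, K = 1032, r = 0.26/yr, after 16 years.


(K - N0)/N0 = (1032 - 272)/272 = 760/272 = 2.79412
r*t = 0.26 * 16 = 4.16; exp(-4.16) = 0.0156076
2.79412 * 0.0156076 = 0.0436095
1 + 0.0436095 = 1.04361
N = 1032 / 1.04361 = 988.875 ≈ 989

989


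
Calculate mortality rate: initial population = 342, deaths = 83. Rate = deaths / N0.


Mortality rate = 83 / 342 = 0.242690 ≈ 0.2427

0.2427


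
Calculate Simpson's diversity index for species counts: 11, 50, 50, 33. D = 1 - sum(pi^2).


Total N = 11 + 50 + 50 + 33 = 144
Per-species terms:
  p = 11/144 = 0.076389; p^2 = 0.076389^2 = 0.005835
  p = 50/144 = 0.347222; p^2 = 0.347222^2 = 0.120563
  p = 50/144 = 0.347222; p^2 = 0.347222^2 = 0.120563
  p = 33/144 = 0.229167; p^2 = 0.229167^2 = 0.052518
sum(p^2) = 0.005835 + 0.120563 + 0.120563 + 0.052518 = 0.299479
D = 1 - 0.299479 = 0.700521 ≈ 0.7005

0.7005


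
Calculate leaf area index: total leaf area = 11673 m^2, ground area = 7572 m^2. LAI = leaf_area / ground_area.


LAI = 11673 / 7572 = 1.5416 ≈ 1.54

1.54


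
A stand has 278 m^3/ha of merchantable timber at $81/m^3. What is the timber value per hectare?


Value = 278 * 81 = $22518/ha

$22518/ha


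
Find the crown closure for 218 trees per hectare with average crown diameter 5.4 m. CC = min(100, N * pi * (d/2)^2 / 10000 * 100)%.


(d/2)^2 = (5.4/2)^2 = 2.7^2 = 7.29
Crown area = 3.141593 * 7.29 = 22.9022 m^2
N * area / 10000 * 100 = 218 * 22.9022 / 10000 * 100 = 49.9268
CC = min(100, 49.9268) = 49.9268 ≈ 49.9%

49.9%


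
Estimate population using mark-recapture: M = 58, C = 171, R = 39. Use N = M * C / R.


N = M * C / R = 58 * 171 / 39 = 9918 / 39 = 254.31 ≈ 254

254 individuals


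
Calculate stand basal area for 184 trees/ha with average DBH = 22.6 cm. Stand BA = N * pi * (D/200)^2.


(D/200)^2 = (22.6/200)^2 = 0.113^2 = 0.012769
Individual BA = 3.141593 * 0.012769 = 0.0401150 m^2
Stand BA = 184 * 0.0401150 = 7.38116 ≈ 7.38 m^2/ha

7.38 m^2/ha


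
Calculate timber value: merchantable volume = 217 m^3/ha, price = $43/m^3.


Value = 217 * 43 = $9331/ha

$9331/ha


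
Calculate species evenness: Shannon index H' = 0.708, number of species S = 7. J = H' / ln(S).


ln(7) = 1.94591
J = H' / ln(S) = 0.708 / 1.94591 = 0.363840 ≈ 0.3638

0.3638


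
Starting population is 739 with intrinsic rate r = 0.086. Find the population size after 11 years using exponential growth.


r*t = 0.086 * 11 = 0.946
exp(0.946) = 2.57539
N = 739 * 2.57539 = 1903.21 ≈ 1903

1903


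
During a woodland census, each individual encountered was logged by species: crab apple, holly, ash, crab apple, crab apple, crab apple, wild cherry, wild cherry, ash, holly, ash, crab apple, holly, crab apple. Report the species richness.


Total individuals logged = 14
Distinct species (count of individuals): crab apple (6), holly (3), ash (3), wild cherry (2)
Species richness = number of distinct species = 4

4


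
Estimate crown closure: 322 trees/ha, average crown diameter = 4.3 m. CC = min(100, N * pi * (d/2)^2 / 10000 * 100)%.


(d/2)^2 = (4.3/2)^2 = 2.15^2 = 4.6225
Crown area = 3.141593 * 4.6225 = 14.5220 m^2
N * area / 10000 * 100 = 322 * 14.5220 / 10000 * 100 = 46.7608
CC = min(100, 46.7608) = 46.7608 ≈ 46.8%

46.8%


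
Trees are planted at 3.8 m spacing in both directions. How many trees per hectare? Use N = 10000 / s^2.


N = 10000 / 3.8^2 = 10000 / 14.44 = 692.521 ≈ 693 trees/ha

693 trees/ha


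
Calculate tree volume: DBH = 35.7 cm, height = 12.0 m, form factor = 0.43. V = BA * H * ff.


(D/200)^2 = (35.7/200)^2 = 0.1785^2 = 0.03186225
BA = 3.141593 * 0.03186225 = 0.100098 m^2
V = 0.100098 * 12.0 * 0.43 = 0.516506 ≈ 0.517 m^3

0.517 m^3


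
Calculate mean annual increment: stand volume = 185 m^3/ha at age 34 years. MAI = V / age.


MAI = 185 / 34 = 5.4412 ≈ 5.44 m^3/ha/yr

5.44 m^3/ha/yr


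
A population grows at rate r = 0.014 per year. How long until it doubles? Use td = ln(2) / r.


td = ln(2) / 0.014 = 0.693147 / 0.014 = 49.5105 ≈ 49.5 years

49.5 years


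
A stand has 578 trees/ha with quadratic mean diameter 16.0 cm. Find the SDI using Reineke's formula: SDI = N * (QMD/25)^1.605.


QMD/25 = 16.0/25 = 0.64
(0.64)^1.605 = exp(1.605 * ln(0.64)) = exp(1.605 * (-0.446287)) = exp(-0.716291) = 0.488561
SDI = 578 * 0.488561 = 282.388 ≈ 282

282


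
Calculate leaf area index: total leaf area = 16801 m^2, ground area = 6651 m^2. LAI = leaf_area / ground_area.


LAI = 16801 / 6651 = 2.5261 ≈ 2.53

2.53


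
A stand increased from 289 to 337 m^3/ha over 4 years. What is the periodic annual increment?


PAI = (V2 - V1) / period = (337 - 289) / 4 = 48 / 4 = 12.00 m^3/ha/yr

12.00 m^3/ha/yr


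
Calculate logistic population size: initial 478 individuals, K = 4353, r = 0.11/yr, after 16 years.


(K - N0)/N0 = (4353 - 478)/478 = 3875/478 = 8.10669
r*t = 0.11 * 16 = 1.76; exp(-1.76) = 0.172045
8.10669 * 0.172045 = 1.39472
1 + 1.39472 = 2.39472
N = 4353 / 2.39472 = 1817.75 ≈ 1818

1818


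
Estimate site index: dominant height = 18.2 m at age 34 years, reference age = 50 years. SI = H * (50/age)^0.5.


50/34 = 1.47059
(1.47059)^0.5 = 1.21268
SI = 18.2 * 1.21268 = 22.0708 ≈ 22.1 m

22.1 m


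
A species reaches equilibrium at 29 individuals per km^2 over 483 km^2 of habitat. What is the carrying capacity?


K = 29 * 483 = 14007 individuals

14007 individuals


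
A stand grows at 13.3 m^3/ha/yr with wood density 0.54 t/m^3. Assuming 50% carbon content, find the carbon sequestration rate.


C = 13.3 * 0.54 * 0.5 = 3.591 ≈ 3.59 t C/ha/yr

3.59 t C/ha/yr


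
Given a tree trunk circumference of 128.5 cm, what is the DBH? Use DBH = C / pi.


DBH = C / pi = 128.5 / 3.141593 = 40.9028 ≈ 40.90 cm

40.90 cm


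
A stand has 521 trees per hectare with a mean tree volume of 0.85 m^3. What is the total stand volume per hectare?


V_stand = 521 * 0.85 = 442.85 ≈ 442.9 m^3/ha

442.9 m^3/ha


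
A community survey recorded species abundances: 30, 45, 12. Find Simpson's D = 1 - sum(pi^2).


Total N = 30 + 45 + 12 = 87
Per-species terms:
  p = 30/87 = 0.344828; p^2 = 0.344828^2 = 0.118906
  p = 45/87 = 0.517241; p^2 = 0.517241^2 = 0.267538
  p = 12/87 = 0.137931; p^2 = 0.137931^2 = 0.019025
sum(p^2) = 0.118906 + 0.267538 + 0.019025 = 0.405469
D = 1 - 0.405469 = 0.594531 ≈ 0.5945

0.5945


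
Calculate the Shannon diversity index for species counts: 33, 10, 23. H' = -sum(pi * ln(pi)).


Total N = 33 + 10 + 23 = 66
Per-species terms:
  p = 33/66 = 0.500000; ln(p) = -0.693147; p*ln(p) = 0.500000 * (-0.693147) = -0.346574
  p = 10/66 = 0.151515; ln(p) = -1.887071; p*ln(p) = 0.151515 * (-1.887071) = -0.285920
  p = 23/66 = 0.348485; ln(p) = -1.054160; p*ln(p) = 0.348485 * (-1.054160) = -0.367359
sum(p*ln(p)) = (-0.346574) + (-0.285920) + (-0.367359) = -0.999853
H' = -(-0.999853) = 0.999853 ≈ 0.9999

0.9999


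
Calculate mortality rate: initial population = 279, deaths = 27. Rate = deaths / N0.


Mortality rate = 27 / 279 = 0.096774 ≈ 0.0968

0.0968


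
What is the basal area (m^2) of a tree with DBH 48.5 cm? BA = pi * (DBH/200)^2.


D/200 = 48.5/200 = 0.2425 m
(D/200)^2 = 0.2425^2 = 0.05880625
BA = 3.141593 * 0.05880625 = 0.184745 ≈ 0.1847 m^2

0.1847 m^2


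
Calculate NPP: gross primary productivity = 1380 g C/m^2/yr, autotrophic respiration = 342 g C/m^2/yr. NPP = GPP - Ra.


NPP = GPP - Ra = 1380 - 342 = 1038 g C/m^2/yr

1038 g C/m^2/yr


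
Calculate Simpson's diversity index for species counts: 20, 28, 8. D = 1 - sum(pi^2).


Total N = 20 + 28 + 8 = 56
Per-species terms:
  p = 20/56 = 0.357143; p^2 = 0.357143^2 = 0.127551
  p = 28/56 = 0.500000; p^2 = 0.500000^2 = 0.250000
  p = 8/56 = 0.142857; p^2 = 0.142857^2 = 0.020408
sum(p^2) = 0.127551 + 0.250000 + 0.020408 = 0.397959
D = 1 - 0.397959 = 0.602041 ≈ 0.6020

0.6020


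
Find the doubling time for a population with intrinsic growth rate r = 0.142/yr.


td = ln(2) / 0.142 = 0.693147 / 0.142 = 4.88132 ≈ 4.9 years

4.9 years


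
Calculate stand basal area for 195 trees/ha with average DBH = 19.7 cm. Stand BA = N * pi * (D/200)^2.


(D/200)^2 = (19.7/200)^2 = 0.0985^2 = 0.00970225
Individual BA = 3.141593 * 0.00970225 = 0.0304805 m^2
Stand BA = 195 * 0.0304805 = 5.94370 ≈ 5.94 m^2/ha

5.94 m^2/ha


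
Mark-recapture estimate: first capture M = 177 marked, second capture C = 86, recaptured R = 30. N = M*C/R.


N = M * C / R = 177 * 86 / 30 = 15222 / 30 = 507.40 ≈ 507

507 individuals


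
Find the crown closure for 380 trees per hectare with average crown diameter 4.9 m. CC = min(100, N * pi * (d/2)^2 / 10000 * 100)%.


(d/2)^2 = (4.9/2)^2 = 2.45^2 = 6.0025
Crown area = 3.141593 * 6.0025 = 18.8574 m^2
N * area / 10000 * 100 = 380 * 18.8574 / 10000 * 100 = 71.6581
CC = min(100, 71.6581) = 71.6581 ≈ 71.7%

71.7%


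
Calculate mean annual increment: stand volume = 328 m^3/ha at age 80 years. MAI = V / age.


MAI = 328 / 80 = 4.10 m^3/ha/yr

4.10 m^3/ha/yr


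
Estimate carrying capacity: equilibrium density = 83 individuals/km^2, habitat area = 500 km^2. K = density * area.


K = 83 * 500 = 41500 individuals

41500 individuals


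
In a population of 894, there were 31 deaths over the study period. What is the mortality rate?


Mortality rate = 31 / 894 = 0.034676 ≈ 0.0347

0.0347


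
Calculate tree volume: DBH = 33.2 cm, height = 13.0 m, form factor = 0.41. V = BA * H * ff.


(D/200)^2 = (33.2/200)^2 = 0.166^2 = 0.027556
BA = 3.141593 * 0.027556 = 0.0865697 m^2
V = 0.0865697 * 13.0 * 0.41 = 0.461417 ≈ 0.461 m^3

0.461 m^3


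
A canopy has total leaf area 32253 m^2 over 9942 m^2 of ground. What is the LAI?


LAI = 32253 / 9942 = 3.2441 ≈ 3.24

3.24


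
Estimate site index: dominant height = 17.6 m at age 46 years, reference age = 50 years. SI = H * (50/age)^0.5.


50/46 = 1.08696
(1.08696)^0.5 = 1.04257
SI = 17.6 * 1.04257 = 18.3492 ≈ 18.3 m

18.3 m


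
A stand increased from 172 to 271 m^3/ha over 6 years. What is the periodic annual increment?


PAI = (V2 - V1) / period = (271 - 172) / 6 = 99 / 6 = 16.50 m^3/ha/yr

16.50 m^3/ha/yr


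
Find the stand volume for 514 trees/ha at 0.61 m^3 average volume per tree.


V_stand = 514 * 0.61 = 313.54 ≈ 313.5 m^3/ha

313.5 m^3/ha


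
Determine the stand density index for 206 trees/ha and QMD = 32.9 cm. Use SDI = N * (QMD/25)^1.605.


QMD/25 = 32.9/25 = 1.316
(1.316)^1.605 = exp(1.605 * ln(1.316)) = exp(1.605 * 0.274597) = exp(0.440728) = 1.55384
SDI = 206 * 1.55384 = 320.091 ≈ 320

320


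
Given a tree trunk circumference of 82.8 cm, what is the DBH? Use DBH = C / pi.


DBH = C / pi = 82.8 / 3.141593 = 26.3561 ≈ 26.36 cm

26.36 cm


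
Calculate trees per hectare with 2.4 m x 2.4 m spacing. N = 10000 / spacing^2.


N = 10000 / 2.4^2 = 10000 / 5.76 = 1736.11 ≈ 1736 trees/ha

1736 trees/ha


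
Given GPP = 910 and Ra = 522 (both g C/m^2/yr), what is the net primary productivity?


NPP = GPP - Ra = 910 - 522 = 388 g C/m^2/yr

388 g C/m^2/yr


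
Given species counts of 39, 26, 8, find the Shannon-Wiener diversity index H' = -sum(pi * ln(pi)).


Total N = 39 + 26 + 8 = 73
Per-species terms:
  p = 39/73 = 0.534247; ln(p) = -0.626897; p*ln(p) = 0.534247 * (-0.626897) = -0.334918
  p = 26/73 = 0.356164; ln(p) = -1.032364; p*ln(p) = 0.356164 * (-1.032364) = -0.367691
  p = 8/73 = 0.109589; ln(p) = -2.211018; p*ln(p) = 0.109589 * (-2.211018) = -0.242303
sum(p*ln(p)) = (-0.334918) + (-0.367691) + (-0.242303) = -0.944912
H' = -(-0.944912) = 0.944912 ≈ 0.9449

0.9449


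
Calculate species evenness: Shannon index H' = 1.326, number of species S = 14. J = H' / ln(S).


ln(14) = 2.63906
J = H' / ln(S) = 1.326 / 2.63906 = 0.502452 ≈ 0.5025

0.5025


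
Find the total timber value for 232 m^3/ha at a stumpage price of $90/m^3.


Value = 232 * 90 = $20880/ha

$20880/ha


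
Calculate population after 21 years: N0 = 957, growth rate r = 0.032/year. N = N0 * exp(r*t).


r*t = 0.032 * 21 = 0.672
exp(0.672) = 1.95815
N = 957 * 1.95815 = 1873.95 ≈ 1874

1874


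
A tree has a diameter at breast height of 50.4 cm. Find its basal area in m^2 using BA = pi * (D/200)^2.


D/200 = 50.4/200 = 0.252 m
(D/200)^2 = 0.252^2 = 0.063504
BA = 3.141593 * 0.063504 = 0.199504 ≈ 0.1995 m^2

0.1995 m^2


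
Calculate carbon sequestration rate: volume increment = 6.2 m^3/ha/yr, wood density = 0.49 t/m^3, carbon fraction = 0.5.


C = 6.2 * 0.49 * 0.5 = 1.519 ≈ 1.52 t C/ha/yr

1.52 t C/ha/yr


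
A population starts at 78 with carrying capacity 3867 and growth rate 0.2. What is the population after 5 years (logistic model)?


(K - N0)/N0 = (3867 - 78)/78 = 3789/78 = 48.5769
r*t = 0.2 * 5 = 1; exp(-1) = 0.367879
48.5769 * 0.367879 = 17.8704
1 + 17.8704 = 18.8704
N = 3867 / 18.8704 = 204.924 ≈ 205

205


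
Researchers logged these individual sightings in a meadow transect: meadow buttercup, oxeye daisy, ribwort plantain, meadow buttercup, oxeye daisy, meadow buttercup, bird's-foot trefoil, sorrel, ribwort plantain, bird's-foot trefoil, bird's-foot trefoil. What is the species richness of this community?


Total individuals logged = 11
Distinct species (count of individuals): meadow buttercup (3), oxeye daisy (2), ribwort plantain (2), bird's-foot trefoil (3), sorrel (1)
Species richness = number of distinct species = 5

5


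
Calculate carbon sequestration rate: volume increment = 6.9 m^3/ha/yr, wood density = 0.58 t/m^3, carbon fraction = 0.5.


C = 6.9 * 0.58 * 0.5 = 2.001 ≈ 2.00 t C/ha/yr

2.00 t C/ha/yr


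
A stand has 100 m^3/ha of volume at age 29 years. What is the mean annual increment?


MAI = 100 / 29 = 3.4483 ≈ 3.45 m^3/ha/yr

3.45 m^3/ha/yr


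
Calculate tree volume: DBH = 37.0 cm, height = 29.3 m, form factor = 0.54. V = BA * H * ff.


(D/200)^2 = (37.0/200)^2 = 0.185^2 = 0.034225
BA = 3.141593 * 0.034225 = 0.107521 m^2
V = 0.107521 * 29.3 * 0.54 = 1.70120 ≈ 1.701 m^3

1.701 m^3


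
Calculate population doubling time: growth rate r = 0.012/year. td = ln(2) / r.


td = ln(2) / 0.012 = 0.693147 / 0.012 = 57.7623 ≈ 57.8 years

57.8 years


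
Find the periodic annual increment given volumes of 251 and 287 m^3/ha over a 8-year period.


PAI = (V2 - V1) / period = (287 - 251) / 8 = 36 / 8 = 4.50 m^3/ha/yr

4.50 m^3/ha/yr


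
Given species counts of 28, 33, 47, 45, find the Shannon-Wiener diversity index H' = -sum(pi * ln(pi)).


Total N = 28 + 33 + 47 + 45 = 153
Per-species terms:
  p = 28/153 = 0.183007; ln(p) = -1.698231; p*ln(p) = 0.183007 * (-1.698231) = -0.310788
  p = 33/153 = 0.215686; ln(p) = -1.533932; p*ln(p) = 0.215686 * (-1.533932) = -0.330848
  p = 47/153 = 0.307190; ln(p) = -1.180289; p*ln(p) = 0.307190 * (-1.180289) = -0.362573
  p = 45/153 = 0.294118; ln(p) = -1.223774; p*ln(p) = 0.294118 * (-1.223774) = -0.359934
sum(p*ln(p)) = (-0.310788) + (-0.330848) + (-0.362573) + (-0.359934) = -1.364143
H' = -(-1.364143) = 1.364143 ≈ 1.3641

1.3641


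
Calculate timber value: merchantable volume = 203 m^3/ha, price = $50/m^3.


Value = 203 * 50 = $10150/ha

$10150/ha


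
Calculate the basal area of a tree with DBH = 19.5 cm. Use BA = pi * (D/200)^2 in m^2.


D/200 = 19.5/200 = 0.0975 m
(D/200)^2 = 0.0975^2 = 0.00950625
BA = 3.141593 * 0.00950625 = 0.0298648 ≈ 0.0299 m^2

0.0299 m^2


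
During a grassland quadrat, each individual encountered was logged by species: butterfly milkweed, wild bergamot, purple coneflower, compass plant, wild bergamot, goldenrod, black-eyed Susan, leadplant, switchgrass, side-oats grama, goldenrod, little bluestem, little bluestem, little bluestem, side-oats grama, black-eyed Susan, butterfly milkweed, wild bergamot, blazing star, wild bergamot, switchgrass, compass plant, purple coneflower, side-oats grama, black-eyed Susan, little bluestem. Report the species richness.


Total individuals logged = 26
Distinct species (count of individuals): butterfly milkweed (2), wild bergamot (4), purple coneflower (2), compass plant (2), goldenrod (2), black-eyed Susan (3), leadplant (1), switchgrass (2), side-oats grama (3), little bluestem (4), blazing star (1)
Species richness = number of distinct species = 11

11


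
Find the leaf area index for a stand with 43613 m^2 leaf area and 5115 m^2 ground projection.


LAI = 43613 / 5115 = 8.5265 ≈ 8.53

8.53


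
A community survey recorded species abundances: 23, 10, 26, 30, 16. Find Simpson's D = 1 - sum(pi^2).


Total N = 23 + 10 + 26 + 30 + 16 = 105
Per-species terms:
  p = 23/105 = 0.219048; p^2 = 0.219048^2 = 0.047982
  p = 10/105 = 0.095238; p^2 = 0.095238^2 = 0.009070
  p = 26/105 = 0.247619; p^2 = 0.247619^2 = 0.061315
  p = 30/105 = 0.285714; p^2 = 0.285714^2 = 0.081632
  p = 16/105 = 0.152381; p^2 = 0.152381^2 = 0.023220
sum(p^2) = 0.047982 + 0.009070 + 0.061315 + 0.081632 + 0.023220 = 0.223219
D = 1 - 0.223219 = 0.776781 ≈ 0.7768

0.7768


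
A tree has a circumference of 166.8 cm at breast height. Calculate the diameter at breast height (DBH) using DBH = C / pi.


DBH = C / pi = 166.8 / 3.141593 = 53.0941 ≈ 53.09 cm

53.09 cm


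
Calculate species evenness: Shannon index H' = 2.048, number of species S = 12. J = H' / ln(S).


ln(12) = 2.48491
J = H' / ln(S) = 2.048 / 2.48491 = 0.824175 ≈ 0.8242

0.8242


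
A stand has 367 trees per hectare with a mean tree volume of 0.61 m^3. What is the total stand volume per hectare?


V_stand = 367 * 0.61 = 223.87 ≈ 223.9 m^3/ha

223.9 m^3/ha


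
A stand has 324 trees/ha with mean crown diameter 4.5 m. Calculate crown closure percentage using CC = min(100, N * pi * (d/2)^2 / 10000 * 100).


(d/2)^2 = (4.5/2)^2 = 2.25^2 = 5.0625
Crown area = 3.141593 * 5.0625 = 15.9043 m^2
N * area / 10000 * 100 = 324 * 15.9043 / 10000 * 100 = 51.5299
CC = min(100, 51.5299) = 51.5299 ≈ 51.5%

51.5%


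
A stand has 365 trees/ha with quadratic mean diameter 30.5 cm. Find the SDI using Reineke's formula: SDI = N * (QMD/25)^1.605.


QMD/25 = 30.5/25 = 1.22
(1.22)^1.605 = exp(1.605 * ln(1.22)) = exp(1.605 * 0.198851) = exp(0.319156) = 1.37597
SDI = 365 * 1.37597 = 502.229 ≈ 502

502


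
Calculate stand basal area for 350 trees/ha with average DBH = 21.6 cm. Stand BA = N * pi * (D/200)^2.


(D/200)^2 = (21.6/200)^2 = 0.108^2 = 0.011664
Individual BA = 3.141593 * 0.011664 = 0.0366435 m^2
Stand BA = 350 * 0.0366435 = 12.8252 ≈ 12.83 m^2/ha

12.83 m^2/ha


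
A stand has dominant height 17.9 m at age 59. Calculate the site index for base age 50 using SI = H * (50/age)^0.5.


50/59 = 0.847458
(0.847458)^0.5 = 0.920575
SI = 17.9 * 0.920575 = 16.4783 ≈ 16.5 m

16.5 m


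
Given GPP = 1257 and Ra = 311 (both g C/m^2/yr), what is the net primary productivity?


NPP = GPP - Ra = 1257 - 311 = 946 g C/m^2/yr

946 g C/m^2/yr


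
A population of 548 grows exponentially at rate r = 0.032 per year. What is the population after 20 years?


r*t = 0.032 * 20 = 0.64
exp(0.64) = 1.89648
N = 548 * 1.89648 = 1039.27 ≈ 1039

1039


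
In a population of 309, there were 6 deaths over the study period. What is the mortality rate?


Mortality rate = 6 / 309 = 0.019417 ≈ 0.0194

0.0194


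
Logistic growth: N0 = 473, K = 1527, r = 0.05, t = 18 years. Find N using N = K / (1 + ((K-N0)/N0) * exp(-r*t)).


(K - N0)/N0 = (1527 - 473)/473 = 1054/473 = 2.22833
r*t = 0.05 * 18 = 0.9; exp(-0.9) = 0.406570
2.22833 * 0.406570 = 0.905972
1 + 0.905972 = 1.90597
N = 1527 / 1.90597 = 801.167 ≈ 801

801


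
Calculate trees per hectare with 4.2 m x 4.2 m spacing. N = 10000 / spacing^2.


N = 10000 / 4.2^2 = 10000 / 17.64 = 566.893 ≈ 567 trees/ha

567 trees/ha


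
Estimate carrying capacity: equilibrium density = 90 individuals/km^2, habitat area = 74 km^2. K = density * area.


K = 90 * 74 = 6660 individuals

6660 individuals


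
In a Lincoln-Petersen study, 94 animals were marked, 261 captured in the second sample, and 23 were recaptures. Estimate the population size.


N = M * C / R = 94 * 261 / 23 = 24534 / 23 = 1066.70 ≈ 1067

1067 individuals


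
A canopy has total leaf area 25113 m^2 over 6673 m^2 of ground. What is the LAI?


LAI = 25113 / 6673 = 3.7634 ≈ 3.76

3.76


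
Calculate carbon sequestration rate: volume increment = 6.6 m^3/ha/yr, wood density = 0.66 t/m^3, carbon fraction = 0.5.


C = 6.6 * 0.66 * 0.5 = 2.178 ≈ 2.18 t C/ha/yr

2.18 t C/ha/yr


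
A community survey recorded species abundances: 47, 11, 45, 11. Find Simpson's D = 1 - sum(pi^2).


Total N = 47 + 11 + 45 + 11 = 114
Per-species terms:
  p = 47/114 = 0.412281; p^2 = 0.412281^2 = 0.169976
  p = 11/114 = 0.096491; p^2 = 0.096491^2 = 0.009311
  p = 45/114 = 0.394737; p^2 = 0.394737^2 = 0.155817
  p = 11/114 = 0.096491; p^2 = 0.096491^2 = 0.009311
sum(p^2) = 0.169976 + 0.009311 + 0.155817 + 0.009311 = 0.344415
D = 1 - 0.344415 = 0.655585 ≈ 0.6556

0.6556


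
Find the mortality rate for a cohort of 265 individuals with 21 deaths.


Mortality rate = 21 / 265 = 0.079245 ≈ 0.0792

0.0792


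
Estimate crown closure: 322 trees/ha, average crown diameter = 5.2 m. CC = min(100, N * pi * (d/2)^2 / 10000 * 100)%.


(d/2)^2 = (5.2/2)^2 = 2.6^2 = 6.76
Crown area = 3.141593 * 6.76 = 21.2372 m^2
N * area / 10000 * 100 = 322 * 21.2372 / 10000 * 100 = 68.3838
CC = min(100, 68.3838) = 68.3838 ≈ 68.4%

68.4%


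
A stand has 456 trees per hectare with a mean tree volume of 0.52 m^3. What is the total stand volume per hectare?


V_stand = 456 * 0.52 = 237.12 ≈ 237.1 m^3/ha

237.1 m^3/ha


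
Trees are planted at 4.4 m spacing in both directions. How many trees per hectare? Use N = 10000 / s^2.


N = 10000 / 4.4^2 = 10000 / 19.36 = 516.529 ≈ 517 trees/ha

517 trees/ha


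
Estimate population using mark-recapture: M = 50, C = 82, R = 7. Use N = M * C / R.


N = M * C / R = 50 * 82 / 7 = 4100 / 7 = 585.71 ≈ 586

586 individuals


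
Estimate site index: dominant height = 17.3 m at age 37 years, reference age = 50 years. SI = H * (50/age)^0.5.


50/37 = 1.35135
(1.35135)^0.5 = 1.16248
SI = 17.3 * 1.16248 = 20.1109 ≈ 20.1 m

20.1 m


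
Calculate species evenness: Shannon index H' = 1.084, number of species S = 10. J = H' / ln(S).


ln(10) = 2.30259
J = H' / ln(S) = 1.084 / 2.30259 = 0.470774 ≈ 0.4708

0.4708


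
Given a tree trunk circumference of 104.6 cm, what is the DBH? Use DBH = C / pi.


DBH = C / pi = 104.6 / 3.141593 = 33.2952 ≈ 33.30 cm

33.30 cm


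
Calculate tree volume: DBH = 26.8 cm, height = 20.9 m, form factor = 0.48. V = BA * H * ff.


(D/200)^2 = (26.8/200)^2 = 0.134^2 = 0.017956
BA = 3.141593 * 0.017956 = 0.0564104 m^2
V = 0.0564104 * 20.9 * 0.48 = 0.565909 ≈ 0.566 m^3

0.566 m^3


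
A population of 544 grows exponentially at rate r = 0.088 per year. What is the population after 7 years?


r*t = 0.088 * 7 = 0.616
exp(0.616) = 1.85151
N = 544 * 1.85151 = 1007.22 ≈ 1007

1007


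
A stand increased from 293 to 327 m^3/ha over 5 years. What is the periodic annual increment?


PAI = (V2 - V1) / period = (327 - 293) / 5 = 34 / 5 = 6.80 m^3/ha/yr

6.80 m^3/ha/yr


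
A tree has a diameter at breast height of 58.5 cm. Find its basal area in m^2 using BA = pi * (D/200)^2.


D/200 = 58.5/200 = 0.2925 m
(D/200)^2 = 0.2925^2 = 0.08555625
BA = 3.141593 * 0.08555625 = 0.268783 ≈ 0.2688 m^2

0.2688 m^2


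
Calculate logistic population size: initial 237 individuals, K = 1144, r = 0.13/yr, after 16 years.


(K - N0)/N0 = (1144 - 237)/237 = 907/237 = 3.82700
r*t = 0.13 * 16 = 2.08; exp(-2.08) = 0.124930
3.82700 * 0.124930 = 0.478107
1 + 0.478107 = 1.47811
N = 1144 / 1.47811 = 773.961 ≈ 774

774


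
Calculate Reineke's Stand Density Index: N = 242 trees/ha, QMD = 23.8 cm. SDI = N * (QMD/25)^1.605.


QMD/25 = 23.8/25 = 0.952
(0.952)^1.605 = exp(1.605 * ln(0.952)) = exp(1.605 * (-0.0491902)) = exp(-0.0789503) = 0.924086
SDI = 242 * 0.924086 = 223.629 ≈ 224

224


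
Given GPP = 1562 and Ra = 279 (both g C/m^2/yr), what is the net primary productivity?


NPP = GPP - Ra = 1562 - 279 = 1283 g C/m^2/yr

1283 g C/m^2/yr


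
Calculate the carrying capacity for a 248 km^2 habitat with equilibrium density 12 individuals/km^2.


K = 12 * 248 = 2976 individuals

2976 individuals


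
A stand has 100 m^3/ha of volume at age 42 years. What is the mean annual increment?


MAI = 100 / 42 = 2.3810 ≈ 2.38 m^3/ha/yr

2.38 m^3/ha/yr


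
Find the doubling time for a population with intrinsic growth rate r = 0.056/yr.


td = ln(2) / 0.056 = 0.693147 / 0.056 = 12.3776 ≈ 12.4 years

12.4 years


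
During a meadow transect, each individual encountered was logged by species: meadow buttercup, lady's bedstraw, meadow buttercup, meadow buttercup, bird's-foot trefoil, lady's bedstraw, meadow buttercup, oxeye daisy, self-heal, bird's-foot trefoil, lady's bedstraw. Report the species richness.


Total individuals logged = 11
Distinct species (count of individuals): meadow buttercup (4), lady's bedstraw (3), bird's-foot trefoil (2), oxeye daisy (1), self-heal (1)
Species richness = number of distinct species = 5

5


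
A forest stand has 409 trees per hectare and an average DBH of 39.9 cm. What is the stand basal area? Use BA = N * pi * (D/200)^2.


(D/200)^2 = (39.9/200)^2 = 0.1995^2 = 0.03980025
Individual BA = 3.141593 * 0.03980025 = 0.125036 m^2
Stand BA = 409 * 0.125036 = 51.1397 ≈ 51.14 m^2/ha

51.14 m^2/ha


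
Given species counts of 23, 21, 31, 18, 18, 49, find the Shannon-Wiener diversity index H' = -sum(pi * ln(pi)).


Total N = 23 + 21 + 31 + 18 + 18 + 49 = 160
Per-species terms:
  p = 23/160 = 0.143750; ln(p) = -1.939680; p*ln(p) = 0.143750 * (-1.939680) = -0.278829
  p = 21/160 = 0.131250; ln(p) = -2.030651; p*ln(p) = 0.131250 * (-2.030651) = -0.266523
  p = 31/160 = 0.193750; ln(p) = -1.641187; p*ln(p) = 0.193750 * (-1.641187) = -0.317980
  p = 18/160 = 0.112500; ln(p) = -2.184802; p*ln(p) = 0.112500 * (-2.184802) = -0.245790
  p = 18/160 = 0.112500; ln(p) = -2.184802; p*ln(p) = 0.112500 * (-2.184802) = -0.245790
  p = 49/160 = 0.306250; ln(p) = -1.183354; p*ln(p) = 0.306250 * (-1.183354) = -0.362402
sum(p*ln(p)) = (-0.278829) + (-0.266523) + (-0.317980) + (-0.245790) + (-0.245790) + (-0.362402) = -1.717314
H' = -(-1.717314) = 1.717314 ≈ 1.7173

1.7173


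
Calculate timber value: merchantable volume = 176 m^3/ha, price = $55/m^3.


Value = 176 * 55 = $9680/ha

$9680/ha


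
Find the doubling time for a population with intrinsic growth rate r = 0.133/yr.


td = ln(2) / 0.133 = 0.693147 / 0.133 = 5.21163 ≈ 5.2 years

5.2 years


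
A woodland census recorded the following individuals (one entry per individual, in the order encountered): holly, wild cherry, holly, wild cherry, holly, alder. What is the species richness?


Total individuals logged = 6
Distinct species (count of individuals): holly (3), wild cherry (2), alder (1)
Species richness = number of distinct species = 3

3


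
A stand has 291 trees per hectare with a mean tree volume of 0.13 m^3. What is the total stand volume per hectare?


V_stand = 291 * 0.13 = 37.83 ≈ 37.8 m^3/ha

37.8 m^3/ha


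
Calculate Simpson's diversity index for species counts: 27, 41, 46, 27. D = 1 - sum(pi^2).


Total N = 27 + 41 + 46 + 27 = 141
Per-species terms:
  p = 27/141 = 0.191489; p^2 = 0.191489^2 = 0.036668
  p = 41/141 = 0.290780; p^2 = 0.290780^2 = 0.084553
  p = 46/141 = 0.326241; p^2 = 0.326241^2 = 0.106433
  p = 27/141 = 0.191489; p^2 = 0.191489^2 = 0.036668
sum(p^2) = 0.036668 + 0.084553 + 0.106433 + 0.036668 = 0.264322
D = 1 - 0.264322 = 0.735678 ≈ 0.7357

0.7357


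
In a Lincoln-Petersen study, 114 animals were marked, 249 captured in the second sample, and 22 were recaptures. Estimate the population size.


N = M * C / R = 114 * 249 / 22 = 28386 / 22 = 1290.27 ≈ 1290

1290 individuals


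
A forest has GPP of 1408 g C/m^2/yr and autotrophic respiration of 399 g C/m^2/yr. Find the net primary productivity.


NPP = GPP - Ra = 1408 - 399 = 1009 g C/m^2/yr

1009 g C/m^2/yr


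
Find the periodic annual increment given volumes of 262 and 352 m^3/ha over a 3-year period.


PAI = (V2 - V1) / period = (352 - 262) / 3 = 90 / 3 = 30.00 m^3/ha/yr

30.00 m^3/ha/yr
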